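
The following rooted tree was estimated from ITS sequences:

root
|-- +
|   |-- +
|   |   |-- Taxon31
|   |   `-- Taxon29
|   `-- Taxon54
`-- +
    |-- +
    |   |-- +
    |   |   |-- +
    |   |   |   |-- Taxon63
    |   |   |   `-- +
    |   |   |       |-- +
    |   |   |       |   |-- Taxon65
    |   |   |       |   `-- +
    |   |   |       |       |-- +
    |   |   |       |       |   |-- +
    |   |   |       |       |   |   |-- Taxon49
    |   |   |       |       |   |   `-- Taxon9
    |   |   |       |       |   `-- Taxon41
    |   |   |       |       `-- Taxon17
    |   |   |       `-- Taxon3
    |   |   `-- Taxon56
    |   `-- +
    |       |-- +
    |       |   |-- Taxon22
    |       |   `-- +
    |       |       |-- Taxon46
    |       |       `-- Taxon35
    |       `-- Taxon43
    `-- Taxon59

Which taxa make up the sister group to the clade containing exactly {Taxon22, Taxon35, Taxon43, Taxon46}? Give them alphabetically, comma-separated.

The clade containing exactly {Taxon22, Taxon35, Taxon43, Taxon46} attaches to the tree at the node subtending (((Taxon63,((Taxon65,(((Taxon49,Taxon9),Taxon41),Taxon17)),Taxon3)),Taxon56),((Taxon22,(Taxon46,Taxon35)),Taxon43)).
The other lineage descending from that same node — the sister group — is ((Taxon63,((Taxon65,(((Taxon49,Taxon9),Taxon41),Taxon17)),Taxon3)),Taxon56); its 8 tips in alphabetical order are the answer.

Taxon17, Taxon3, Taxon41, Taxon49, Taxon56, Taxon63, Taxon65, Taxon9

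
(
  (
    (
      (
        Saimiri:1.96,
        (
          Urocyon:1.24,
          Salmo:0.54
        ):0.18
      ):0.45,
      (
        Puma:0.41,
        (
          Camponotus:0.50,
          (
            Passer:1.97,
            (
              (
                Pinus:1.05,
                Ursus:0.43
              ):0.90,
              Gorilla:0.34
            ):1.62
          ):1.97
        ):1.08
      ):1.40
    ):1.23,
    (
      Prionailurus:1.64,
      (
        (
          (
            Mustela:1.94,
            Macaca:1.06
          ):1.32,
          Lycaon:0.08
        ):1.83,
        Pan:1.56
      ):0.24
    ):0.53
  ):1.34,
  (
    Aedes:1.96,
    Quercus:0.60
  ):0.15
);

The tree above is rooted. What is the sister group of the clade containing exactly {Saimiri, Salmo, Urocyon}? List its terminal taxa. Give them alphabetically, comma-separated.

The clade containing exactly {Saimiri, Salmo, Urocyon} attaches to the tree at the node subtending ((Saimiri,(Urocyon,Salmo)),(Puma,(Camponotus,(Passer,((Pinus,Ursus),Gorilla))))).
The other lineage descending from that same node — the sister group — is (Puma,(Camponotus,(Passer,((Pinus,Ursus),Gorilla)))); its 6 tips in alphabetical order are the answer.

Camponotus, Gorilla, Passer, Pinus, Puma, Ursus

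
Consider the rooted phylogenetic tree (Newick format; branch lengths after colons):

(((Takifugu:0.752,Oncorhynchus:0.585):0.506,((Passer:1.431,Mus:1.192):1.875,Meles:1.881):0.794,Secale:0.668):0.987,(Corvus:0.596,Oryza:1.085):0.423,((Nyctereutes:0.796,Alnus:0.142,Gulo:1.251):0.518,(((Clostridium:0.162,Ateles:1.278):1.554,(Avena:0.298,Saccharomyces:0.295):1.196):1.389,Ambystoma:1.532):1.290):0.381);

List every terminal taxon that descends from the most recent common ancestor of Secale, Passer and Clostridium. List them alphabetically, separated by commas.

Tracing Secale: it sits inside ((Takifugu,Oncorhynchus),((Passer,Mus),Meles),Secale).
Tracing Passer: it sits inside (Passer,Mus).
Tracing Clostridium: it sits inside (Clostridium,Ateles).
The smallest clade enclosing all 3 is the whole tree (their MRCA is the root), so the answer is all 16 tips in alphabetical order.

Alnus, Ambystoma, Ateles, Avena, Clostridium, Corvus, Gulo, Meles, Mus, Nyctereutes, Oncorhynchus, Oryza, Passer, Saccharomyces, Secale, Takifugu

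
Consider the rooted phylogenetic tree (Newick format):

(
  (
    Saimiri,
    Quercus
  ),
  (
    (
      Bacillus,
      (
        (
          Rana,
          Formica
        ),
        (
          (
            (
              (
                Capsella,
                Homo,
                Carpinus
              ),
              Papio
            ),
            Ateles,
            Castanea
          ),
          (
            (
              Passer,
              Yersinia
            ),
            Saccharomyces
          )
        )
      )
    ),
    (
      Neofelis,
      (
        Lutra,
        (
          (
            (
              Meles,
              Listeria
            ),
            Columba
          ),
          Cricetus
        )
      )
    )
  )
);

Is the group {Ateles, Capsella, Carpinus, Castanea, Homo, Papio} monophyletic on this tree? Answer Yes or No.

The most recent common ancestor of these taxa subtends (((Capsella,Homo,Carpinus),Papio),Ateles,Castanea).
That clade has exactly 6 tips — every listed taxon and nothing else — so the group is monophyletic.

Yes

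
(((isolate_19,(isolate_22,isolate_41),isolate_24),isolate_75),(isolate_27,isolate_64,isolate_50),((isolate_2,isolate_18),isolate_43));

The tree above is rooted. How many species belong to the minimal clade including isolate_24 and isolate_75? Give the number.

5

The MRCA of isolate_24 and isolate_75 is the node subtending ((isolate_19,(isolate_22,isolate_41),isolate_24),isolate_75).
That clade contains 5 terminal taxa: isolate_19, isolate_22, isolate_24, isolate_41, isolate_75.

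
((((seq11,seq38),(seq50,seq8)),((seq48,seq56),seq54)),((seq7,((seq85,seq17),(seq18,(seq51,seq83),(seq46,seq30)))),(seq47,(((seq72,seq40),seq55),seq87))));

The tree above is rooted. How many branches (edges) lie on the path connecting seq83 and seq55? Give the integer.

9

The MRCA of seq83 and seq55 is the node subtending ((seq7,((seq85,seq17),(seq18,(seq51,seq83),(seq46,seq30)))),(seq47,(((seq72,seq40),seq55),seq87))).
From seq83 up to that node: 5 branches. From seq55 up to the same node: 4 branches. Total: 5 + 4 = 9.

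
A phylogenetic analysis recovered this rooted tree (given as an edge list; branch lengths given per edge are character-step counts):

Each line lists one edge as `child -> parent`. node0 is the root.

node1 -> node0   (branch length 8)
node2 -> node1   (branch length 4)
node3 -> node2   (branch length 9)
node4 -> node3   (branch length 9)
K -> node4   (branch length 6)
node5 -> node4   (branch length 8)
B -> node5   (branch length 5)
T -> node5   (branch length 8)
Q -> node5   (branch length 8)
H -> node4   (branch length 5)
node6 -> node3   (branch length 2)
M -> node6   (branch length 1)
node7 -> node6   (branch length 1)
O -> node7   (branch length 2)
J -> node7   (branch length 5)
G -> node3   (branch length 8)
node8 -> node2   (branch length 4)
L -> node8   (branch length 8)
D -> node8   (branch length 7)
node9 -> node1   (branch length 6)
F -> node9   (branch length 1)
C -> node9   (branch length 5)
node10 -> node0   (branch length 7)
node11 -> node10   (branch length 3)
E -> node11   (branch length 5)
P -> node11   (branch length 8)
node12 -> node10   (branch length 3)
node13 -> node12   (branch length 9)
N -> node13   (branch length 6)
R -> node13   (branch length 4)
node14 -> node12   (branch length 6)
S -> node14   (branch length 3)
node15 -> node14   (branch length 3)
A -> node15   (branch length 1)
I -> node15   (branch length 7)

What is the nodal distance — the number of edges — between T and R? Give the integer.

The MRCA of T and R is the root of the tree.
From T up to that node: 6 branches. From R up to the same node: 4 branches. Total: 6 + 4 = 10.

10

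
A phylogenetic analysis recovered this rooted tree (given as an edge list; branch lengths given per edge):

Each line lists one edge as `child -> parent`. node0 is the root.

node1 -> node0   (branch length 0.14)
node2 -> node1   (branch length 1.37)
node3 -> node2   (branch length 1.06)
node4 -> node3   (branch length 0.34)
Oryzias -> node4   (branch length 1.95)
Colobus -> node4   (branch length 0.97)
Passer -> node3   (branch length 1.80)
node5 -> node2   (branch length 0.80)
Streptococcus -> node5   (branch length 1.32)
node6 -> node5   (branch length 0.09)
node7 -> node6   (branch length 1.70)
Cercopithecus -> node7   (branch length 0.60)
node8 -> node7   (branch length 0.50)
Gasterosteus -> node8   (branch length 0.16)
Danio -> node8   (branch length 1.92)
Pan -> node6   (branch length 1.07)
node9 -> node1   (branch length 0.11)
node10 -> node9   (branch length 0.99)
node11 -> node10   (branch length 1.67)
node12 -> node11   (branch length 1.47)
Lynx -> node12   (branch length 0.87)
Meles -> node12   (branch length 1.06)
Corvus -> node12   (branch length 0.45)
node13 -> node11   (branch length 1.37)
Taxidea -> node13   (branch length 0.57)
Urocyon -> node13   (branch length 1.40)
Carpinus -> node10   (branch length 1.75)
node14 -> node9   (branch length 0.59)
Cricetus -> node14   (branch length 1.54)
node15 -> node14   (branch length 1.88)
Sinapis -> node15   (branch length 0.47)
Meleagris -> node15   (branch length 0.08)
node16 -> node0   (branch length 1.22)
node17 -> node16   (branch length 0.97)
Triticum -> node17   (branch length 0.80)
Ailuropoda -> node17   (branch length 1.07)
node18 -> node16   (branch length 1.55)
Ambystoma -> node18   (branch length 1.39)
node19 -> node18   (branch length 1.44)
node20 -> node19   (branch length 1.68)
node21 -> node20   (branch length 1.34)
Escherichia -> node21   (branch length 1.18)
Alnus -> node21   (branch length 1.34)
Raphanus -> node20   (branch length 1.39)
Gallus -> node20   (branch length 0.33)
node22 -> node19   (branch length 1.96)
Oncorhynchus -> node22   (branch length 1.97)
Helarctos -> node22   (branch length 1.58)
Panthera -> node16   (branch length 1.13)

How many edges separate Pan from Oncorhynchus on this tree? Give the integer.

The MRCA of Pan and Oncorhynchus is the root of the tree.
From Pan up to that node: 5 branches. From Oncorhynchus up to the same node: 5 branches. Total: 5 + 5 = 10.

10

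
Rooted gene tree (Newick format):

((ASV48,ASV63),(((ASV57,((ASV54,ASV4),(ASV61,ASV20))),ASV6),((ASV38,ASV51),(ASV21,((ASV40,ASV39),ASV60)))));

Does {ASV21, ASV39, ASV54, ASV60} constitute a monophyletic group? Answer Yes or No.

No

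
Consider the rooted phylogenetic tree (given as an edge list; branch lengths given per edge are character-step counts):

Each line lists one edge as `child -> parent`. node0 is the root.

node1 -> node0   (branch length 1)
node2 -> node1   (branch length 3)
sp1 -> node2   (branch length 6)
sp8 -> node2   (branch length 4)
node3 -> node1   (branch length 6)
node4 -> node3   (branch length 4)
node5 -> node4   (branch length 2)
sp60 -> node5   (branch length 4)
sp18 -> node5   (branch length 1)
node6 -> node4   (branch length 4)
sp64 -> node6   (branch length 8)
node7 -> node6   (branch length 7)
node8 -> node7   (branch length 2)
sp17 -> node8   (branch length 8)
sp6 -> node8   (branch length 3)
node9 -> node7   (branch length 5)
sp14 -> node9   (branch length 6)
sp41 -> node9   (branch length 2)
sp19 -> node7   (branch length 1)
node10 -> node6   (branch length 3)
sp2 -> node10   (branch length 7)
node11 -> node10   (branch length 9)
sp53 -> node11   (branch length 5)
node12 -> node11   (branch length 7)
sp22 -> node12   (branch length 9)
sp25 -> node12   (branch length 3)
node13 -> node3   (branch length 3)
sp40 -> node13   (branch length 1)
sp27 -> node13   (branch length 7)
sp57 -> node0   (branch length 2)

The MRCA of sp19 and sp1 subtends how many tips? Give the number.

16

The MRCA of sp19 and sp1 is the node subtending ((sp1,sp8),(((sp60,sp18),(sp64,((sp17,sp6),(sp14,sp41),sp19),(sp2,(sp53,(sp22,sp25))))),(sp40,sp27))).
That clade contains 16 terminal taxa: sp1, sp14, sp17, sp18, sp19, sp2, sp22, sp25, sp27, sp40, sp41, sp53, sp6, sp60, sp64, sp8.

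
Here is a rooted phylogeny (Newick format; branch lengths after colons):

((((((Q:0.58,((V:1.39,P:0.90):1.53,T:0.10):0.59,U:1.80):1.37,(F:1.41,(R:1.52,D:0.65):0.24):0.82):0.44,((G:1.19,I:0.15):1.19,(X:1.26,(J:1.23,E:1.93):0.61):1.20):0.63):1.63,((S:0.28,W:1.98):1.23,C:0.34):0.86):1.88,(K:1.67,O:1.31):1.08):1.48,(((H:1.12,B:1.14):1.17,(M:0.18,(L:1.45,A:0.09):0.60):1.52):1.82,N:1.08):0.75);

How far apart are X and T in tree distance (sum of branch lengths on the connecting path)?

The path runs X → … → MRCA → … → T; the MRCA is the node subtending (((Q,((V,P),T),U),(F,(R,D))),((G,I),(X,(J,E)))).
Branch lengths along that path: 1.26 + 1.20 + 0.63 + 0.44 + 1.37 + 0.59 + 0.10 = 5.59.

5.59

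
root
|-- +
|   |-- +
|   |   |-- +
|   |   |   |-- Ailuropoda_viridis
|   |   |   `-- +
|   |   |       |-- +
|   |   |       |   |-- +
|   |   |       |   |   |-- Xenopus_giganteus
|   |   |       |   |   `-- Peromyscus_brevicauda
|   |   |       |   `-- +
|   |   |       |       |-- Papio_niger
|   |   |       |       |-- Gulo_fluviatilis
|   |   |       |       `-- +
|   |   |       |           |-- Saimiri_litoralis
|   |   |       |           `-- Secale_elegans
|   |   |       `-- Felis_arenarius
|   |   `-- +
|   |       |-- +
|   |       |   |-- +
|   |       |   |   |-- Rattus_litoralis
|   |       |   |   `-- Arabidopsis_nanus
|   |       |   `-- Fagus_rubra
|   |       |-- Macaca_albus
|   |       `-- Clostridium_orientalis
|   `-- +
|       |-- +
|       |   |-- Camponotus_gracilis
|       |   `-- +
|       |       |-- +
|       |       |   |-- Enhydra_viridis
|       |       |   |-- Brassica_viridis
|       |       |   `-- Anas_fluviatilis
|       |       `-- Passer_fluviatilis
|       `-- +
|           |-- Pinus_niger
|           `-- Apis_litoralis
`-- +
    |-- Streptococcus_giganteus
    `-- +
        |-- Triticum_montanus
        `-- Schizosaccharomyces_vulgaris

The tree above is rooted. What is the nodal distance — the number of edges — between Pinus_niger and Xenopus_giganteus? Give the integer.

The MRCA of Pinus_niger and Xenopus_giganteus is the node subtending (((Ailuropoda_viridis,(((Xenopus_giganteus,Peromyscus_brevicauda),(Papio_niger,Gulo_fluviatilis,(Saimiri_litoralis,Secale_elegans))),Felis_arenarius)),(((Rattus_litoralis,Arabidopsis_nanus),Fagus_rubra),Macaca_albus,Clostridium_orientalis)),((Camponotus_gracilis,((Enhydra_viridis,Brassica_viridis,Anas_fluviatilis),Passer_fluviatilis)),(Pinus_niger,Apis_litoralis))).
From Pinus_niger up to that node: 3 branches. From Xenopus_giganteus up to the same node: 6 branches. Total: 3 + 6 = 9.

9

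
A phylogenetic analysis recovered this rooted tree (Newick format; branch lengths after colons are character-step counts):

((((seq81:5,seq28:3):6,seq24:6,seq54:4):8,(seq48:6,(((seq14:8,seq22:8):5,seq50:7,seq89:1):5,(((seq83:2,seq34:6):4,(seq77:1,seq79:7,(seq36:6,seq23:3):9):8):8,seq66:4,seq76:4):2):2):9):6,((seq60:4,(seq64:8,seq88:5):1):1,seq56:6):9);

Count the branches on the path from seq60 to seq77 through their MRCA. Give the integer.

The MRCA of seq60 and seq77 is the root of the tree.
From seq60 up to that node: 3 branches. From seq77 up to the same node: 7 branches. Total: 3 + 7 = 10.

10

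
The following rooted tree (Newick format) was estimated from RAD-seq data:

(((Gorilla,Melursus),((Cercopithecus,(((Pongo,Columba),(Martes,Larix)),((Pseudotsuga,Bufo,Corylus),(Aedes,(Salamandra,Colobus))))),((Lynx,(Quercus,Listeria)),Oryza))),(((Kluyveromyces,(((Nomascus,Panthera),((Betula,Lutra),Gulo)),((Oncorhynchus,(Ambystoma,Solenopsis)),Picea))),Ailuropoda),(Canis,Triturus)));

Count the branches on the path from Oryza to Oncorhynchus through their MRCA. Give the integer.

The MRCA of Oryza and Oncorhynchus is the root of the tree.
From Oryza up to that node: 4 branches. From Oncorhynchus up to the same node: 7 branches. Total: 4 + 7 = 11.

11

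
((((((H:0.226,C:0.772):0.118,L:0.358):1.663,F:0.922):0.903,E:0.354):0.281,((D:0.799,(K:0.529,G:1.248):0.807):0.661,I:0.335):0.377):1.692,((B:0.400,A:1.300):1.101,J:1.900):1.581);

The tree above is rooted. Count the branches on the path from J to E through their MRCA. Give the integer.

5

The MRCA of J and E is the root of the tree.
From J up to that node: 2 branches. From E up to the same node: 3 branches. Total: 2 + 3 = 5.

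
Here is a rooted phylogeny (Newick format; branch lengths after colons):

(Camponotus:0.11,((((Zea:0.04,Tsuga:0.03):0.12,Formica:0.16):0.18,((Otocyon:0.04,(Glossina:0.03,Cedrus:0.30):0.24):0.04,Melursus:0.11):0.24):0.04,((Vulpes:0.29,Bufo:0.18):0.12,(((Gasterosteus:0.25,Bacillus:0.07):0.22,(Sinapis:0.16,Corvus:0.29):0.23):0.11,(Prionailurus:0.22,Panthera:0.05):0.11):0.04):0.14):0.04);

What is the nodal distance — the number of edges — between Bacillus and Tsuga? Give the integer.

The MRCA of Bacillus and Tsuga is the node subtending ((((Zea,Tsuga),Formica),((Otocyon,(Glossina,Cedrus)),Melursus)),((Vulpes,Bufo),(((Gasterosteus,Bacillus),(Sinapis,Corvus)),(Prionailurus,Panthera)))).
From Bacillus up to that node: 5 branches. From Tsuga up to the same node: 4 branches. Total: 5 + 4 = 9.

9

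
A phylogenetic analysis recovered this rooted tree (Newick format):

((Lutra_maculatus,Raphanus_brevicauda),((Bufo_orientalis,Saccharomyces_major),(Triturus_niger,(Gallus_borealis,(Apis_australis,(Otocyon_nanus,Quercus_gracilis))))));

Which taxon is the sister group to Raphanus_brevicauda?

Raphanus_brevicauda attaches to the tree at the node subtending (Lutra_maculatus,Raphanus_brevicauda).
The other lineage descending from that same node — the sister group — is the single tip Lutra_maculatus.

Lutra_maculatus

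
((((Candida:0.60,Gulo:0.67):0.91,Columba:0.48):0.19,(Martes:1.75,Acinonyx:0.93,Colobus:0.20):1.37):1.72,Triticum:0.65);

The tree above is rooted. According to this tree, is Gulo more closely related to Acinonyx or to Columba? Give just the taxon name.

The MRCA of Gulo and Columba subtends ((Candida,Gulo),Columba) (3 taxa).
The MRCA of Gulo and Acinonyx subtends (((Candida,Gulo),Columba),(Martes,Acinonyx,Colobus)) (6 taxa).
The first is nested inside the second, so Gulo shares a more recent common ancestor with Columba.

Columba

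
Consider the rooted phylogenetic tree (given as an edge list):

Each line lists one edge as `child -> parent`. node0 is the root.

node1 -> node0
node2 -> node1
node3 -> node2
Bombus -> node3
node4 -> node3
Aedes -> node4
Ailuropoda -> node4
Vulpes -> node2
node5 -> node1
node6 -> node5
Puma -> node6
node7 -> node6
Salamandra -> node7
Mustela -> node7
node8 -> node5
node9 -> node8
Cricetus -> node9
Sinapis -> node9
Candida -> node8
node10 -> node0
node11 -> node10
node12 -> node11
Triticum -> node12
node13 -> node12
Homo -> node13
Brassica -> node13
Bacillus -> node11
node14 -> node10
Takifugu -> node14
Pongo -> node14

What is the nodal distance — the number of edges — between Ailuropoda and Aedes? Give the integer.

2

The MRCA of Ailuropoda and Aedes is the node subtending (Aedes,Ailuropoda).
From Ailuropoda up to that node: 1 branch. From Aedes up to the same node: 1 branch. Total: 1 + 1 = 2.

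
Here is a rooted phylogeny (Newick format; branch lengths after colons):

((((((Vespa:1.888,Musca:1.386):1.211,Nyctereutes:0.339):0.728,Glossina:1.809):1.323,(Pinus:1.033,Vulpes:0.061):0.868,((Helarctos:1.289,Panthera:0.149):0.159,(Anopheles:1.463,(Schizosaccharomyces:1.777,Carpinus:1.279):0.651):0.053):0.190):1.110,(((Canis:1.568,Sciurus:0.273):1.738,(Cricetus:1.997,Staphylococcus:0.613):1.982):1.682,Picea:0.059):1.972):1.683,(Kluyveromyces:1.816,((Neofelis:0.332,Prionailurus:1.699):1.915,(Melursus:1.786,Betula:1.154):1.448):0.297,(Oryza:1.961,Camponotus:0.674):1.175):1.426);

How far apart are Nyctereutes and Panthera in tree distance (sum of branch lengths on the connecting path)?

2.888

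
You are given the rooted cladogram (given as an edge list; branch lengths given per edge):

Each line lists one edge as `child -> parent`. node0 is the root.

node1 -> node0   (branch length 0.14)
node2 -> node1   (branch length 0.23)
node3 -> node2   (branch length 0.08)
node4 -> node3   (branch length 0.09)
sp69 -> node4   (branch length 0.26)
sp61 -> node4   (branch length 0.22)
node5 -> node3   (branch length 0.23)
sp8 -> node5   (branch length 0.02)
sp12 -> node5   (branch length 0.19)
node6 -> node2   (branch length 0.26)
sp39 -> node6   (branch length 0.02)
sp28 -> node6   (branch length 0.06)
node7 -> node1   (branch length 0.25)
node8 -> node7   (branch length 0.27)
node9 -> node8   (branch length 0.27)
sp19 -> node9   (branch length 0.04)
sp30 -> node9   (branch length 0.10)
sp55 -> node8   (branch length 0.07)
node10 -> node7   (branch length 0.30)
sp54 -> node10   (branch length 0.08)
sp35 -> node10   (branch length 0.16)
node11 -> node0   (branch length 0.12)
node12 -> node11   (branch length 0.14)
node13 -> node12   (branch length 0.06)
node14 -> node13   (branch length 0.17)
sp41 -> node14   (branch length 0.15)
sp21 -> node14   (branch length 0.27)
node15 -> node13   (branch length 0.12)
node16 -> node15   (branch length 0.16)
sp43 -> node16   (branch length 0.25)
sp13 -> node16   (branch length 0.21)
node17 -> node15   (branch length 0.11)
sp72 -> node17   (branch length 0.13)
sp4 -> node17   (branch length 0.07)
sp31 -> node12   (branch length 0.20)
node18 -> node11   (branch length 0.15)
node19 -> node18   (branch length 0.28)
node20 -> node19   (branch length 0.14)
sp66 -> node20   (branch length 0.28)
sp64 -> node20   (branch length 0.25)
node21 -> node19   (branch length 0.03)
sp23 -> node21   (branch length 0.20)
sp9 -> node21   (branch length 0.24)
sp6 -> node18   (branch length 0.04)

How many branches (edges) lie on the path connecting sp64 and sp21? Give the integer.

8

The MRCA of sp64 and sp21 is the node subtending ((((sp41,sp21),((sp43,sp13),(sp72,sp4))),sp31),(((sp66,sp64),(sp23,sp9)),sp6)).
From sp64 up to that node: 4 branches. From sp21 up to the same node: 4 branches. Total: 4 + 4 = 8.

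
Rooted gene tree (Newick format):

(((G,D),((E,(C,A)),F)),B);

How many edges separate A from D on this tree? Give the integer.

6

The MRCA of A and D is the node subtending ((G,D),((E,(C,A)),F)).
From A up to that node: 4 branches. From D up to the same node: 2 branches. Total: 4 + 2 = 6.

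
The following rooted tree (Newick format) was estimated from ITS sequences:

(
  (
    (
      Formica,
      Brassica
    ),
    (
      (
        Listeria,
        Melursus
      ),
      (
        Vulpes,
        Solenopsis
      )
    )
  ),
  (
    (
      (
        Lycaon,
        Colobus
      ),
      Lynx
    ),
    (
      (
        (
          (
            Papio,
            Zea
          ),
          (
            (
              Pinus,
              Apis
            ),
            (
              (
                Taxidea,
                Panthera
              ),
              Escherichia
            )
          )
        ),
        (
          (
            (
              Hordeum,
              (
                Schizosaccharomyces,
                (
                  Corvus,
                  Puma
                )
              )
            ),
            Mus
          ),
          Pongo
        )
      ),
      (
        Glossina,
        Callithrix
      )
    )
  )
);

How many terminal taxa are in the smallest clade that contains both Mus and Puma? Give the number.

The MRCA of Mus and Puma is the node subtending ((Hordeum,(Schizosaccharomyces,(Corvus,Puma))),Mus).
That clade contains 5 terminal taxa: Corvus, Hordeum, Mus, Puma, Schizosaccharomyces.

5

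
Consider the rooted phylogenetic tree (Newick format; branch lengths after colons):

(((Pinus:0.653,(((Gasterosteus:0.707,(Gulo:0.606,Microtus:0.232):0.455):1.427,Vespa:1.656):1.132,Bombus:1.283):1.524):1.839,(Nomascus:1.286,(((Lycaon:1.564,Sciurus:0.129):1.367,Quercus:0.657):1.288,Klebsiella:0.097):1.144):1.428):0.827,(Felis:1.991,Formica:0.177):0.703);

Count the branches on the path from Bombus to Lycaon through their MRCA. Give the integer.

8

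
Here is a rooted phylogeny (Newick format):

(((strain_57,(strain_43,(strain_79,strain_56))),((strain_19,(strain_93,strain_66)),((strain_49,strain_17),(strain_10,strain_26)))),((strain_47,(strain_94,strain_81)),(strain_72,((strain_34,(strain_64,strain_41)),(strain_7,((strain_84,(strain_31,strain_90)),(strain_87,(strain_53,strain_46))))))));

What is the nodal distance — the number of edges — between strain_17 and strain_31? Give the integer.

The MRCA of strain_17 and strain_31 is the root of the tree.
From strain_17 up to that node: 5 branches. From strain_31 up to the same node: 8 branches. Total: 5 + 8 = 13.

13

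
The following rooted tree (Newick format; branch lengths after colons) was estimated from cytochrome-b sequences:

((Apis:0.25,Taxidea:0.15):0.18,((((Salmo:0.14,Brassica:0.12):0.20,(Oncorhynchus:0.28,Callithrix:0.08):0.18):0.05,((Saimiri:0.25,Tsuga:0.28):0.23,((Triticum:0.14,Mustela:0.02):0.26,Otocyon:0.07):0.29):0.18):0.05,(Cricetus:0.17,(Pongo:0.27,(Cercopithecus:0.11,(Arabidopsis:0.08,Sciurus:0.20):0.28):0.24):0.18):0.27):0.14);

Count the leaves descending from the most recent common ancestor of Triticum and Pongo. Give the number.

The MRCA of Triticum and Pongo is the node subtending ((((Salmo,Brassica),(Oncorhynchus,Callithrix)),((Saimiri,Tsuga),((Triticum,Mustela),Otocyon))),(Cricetus,(Pongo,(Cercopithecus,(Arabidopsis,Sciurus))))).
That clade contains 14 terminal taxa: Arabidopsis, Brassica, Callithrix, Cercopithecus, Cricetus, Mustela, Oncorhynchus, Otocyon, Pongo, Saimiri, Salmo, Sciurus, Triticum, Tsuga.

14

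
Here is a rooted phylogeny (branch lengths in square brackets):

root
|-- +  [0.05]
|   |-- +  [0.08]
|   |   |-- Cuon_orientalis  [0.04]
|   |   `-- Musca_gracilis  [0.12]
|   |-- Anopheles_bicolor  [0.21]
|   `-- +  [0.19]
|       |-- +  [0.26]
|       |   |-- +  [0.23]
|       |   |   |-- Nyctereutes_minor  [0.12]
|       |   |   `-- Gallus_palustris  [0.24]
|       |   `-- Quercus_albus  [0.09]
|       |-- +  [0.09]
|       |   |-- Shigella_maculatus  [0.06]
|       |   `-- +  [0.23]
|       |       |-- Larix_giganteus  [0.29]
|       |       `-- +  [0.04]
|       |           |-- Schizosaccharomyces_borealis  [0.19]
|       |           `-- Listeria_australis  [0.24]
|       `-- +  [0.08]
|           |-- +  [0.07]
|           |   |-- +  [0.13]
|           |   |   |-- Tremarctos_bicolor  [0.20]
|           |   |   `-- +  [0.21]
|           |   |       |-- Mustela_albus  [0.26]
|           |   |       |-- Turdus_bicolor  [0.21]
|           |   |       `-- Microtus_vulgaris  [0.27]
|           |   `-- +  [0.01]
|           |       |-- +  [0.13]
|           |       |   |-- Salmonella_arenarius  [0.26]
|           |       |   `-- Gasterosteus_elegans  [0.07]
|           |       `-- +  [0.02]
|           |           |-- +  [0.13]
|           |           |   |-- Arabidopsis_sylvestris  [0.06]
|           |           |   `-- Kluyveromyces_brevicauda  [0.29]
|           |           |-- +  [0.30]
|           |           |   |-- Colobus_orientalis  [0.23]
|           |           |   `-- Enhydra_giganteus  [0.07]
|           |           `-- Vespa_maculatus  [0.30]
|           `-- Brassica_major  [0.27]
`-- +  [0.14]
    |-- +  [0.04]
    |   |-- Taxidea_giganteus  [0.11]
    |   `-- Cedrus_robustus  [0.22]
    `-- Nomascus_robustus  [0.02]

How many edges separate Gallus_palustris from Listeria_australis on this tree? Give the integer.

7

The MRCA of Gallus_palustris and Listeria_australis is the node subtending (((Nyctereutes_minor,Gallus_palustris),Quercus_albus),(Shigella_maculatus,(Larix_giganteus,(Schizosaccharomyces_borealis,Listeria_australis))),(((Tremarctos_bicolor,(Mustela_albus,Turdus_bicolor,Microtus_vulgaris)),((Salmonella_arenarius,Gasterosteus_elegans),((Arabidopsis_sylvestris,Kluyveromyces_brevicauda),(Colobus_orientalis,Enhydra_giganteus),Vespa_maculatus))),Brassica_major)).
From Gallus_palustris up to that node: 3 branches. From Listeria_australis up to the same node: 4 branches. Total: 3 + 4 = 7.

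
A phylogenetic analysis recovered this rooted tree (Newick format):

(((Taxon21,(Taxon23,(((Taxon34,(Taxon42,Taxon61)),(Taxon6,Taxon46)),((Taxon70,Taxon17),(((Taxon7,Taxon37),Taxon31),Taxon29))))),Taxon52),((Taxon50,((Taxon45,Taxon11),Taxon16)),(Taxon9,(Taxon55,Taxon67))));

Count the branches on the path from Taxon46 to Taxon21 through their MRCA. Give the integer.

The MRCA of Taxon46 and Taxon21 is the node subtending (Taxon21,(Taxon23,(((Taxon34,(Taxon42,Taxon61)),(Taxon6,Taxon46)),((Taxon70,Taxon17),(((Taxon7,Taxon37),Taxon31),Taxon29))))).
From Taxon46 up to that node: 5 branches. From Taxon21 up to the same node: 1 branch. Total: 5 + 1 = 6.

6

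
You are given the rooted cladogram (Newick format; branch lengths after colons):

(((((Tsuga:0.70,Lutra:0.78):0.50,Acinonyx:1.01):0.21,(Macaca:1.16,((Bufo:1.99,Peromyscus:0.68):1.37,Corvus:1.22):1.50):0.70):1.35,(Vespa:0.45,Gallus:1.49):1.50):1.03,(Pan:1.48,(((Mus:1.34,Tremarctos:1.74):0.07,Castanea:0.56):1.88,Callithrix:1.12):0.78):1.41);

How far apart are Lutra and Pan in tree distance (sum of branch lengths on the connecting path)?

6.76

The path runs Lutra → … → MRCA → … → Pan; the MRCA is the root of the tree.
Branch lengths along that path: 0.78 + 0.50 + 0.21 + 1.35 + 1.03 + 1.41 + 1.48 = 6.76.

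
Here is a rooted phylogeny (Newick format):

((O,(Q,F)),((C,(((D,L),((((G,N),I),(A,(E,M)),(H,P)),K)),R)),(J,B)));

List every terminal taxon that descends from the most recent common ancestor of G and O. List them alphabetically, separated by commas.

Tracing G: it sits inside (G,N).
Tracing O: it sits inside (O,(Q,F)).
The smallest clade enclosing both is the whole tree (their MRCA is the root), so the answer is all 18 tips in alphabetical order.

A, B, C, D, E, F, G, H, I, J, K, L, M, N, O, P, Q, R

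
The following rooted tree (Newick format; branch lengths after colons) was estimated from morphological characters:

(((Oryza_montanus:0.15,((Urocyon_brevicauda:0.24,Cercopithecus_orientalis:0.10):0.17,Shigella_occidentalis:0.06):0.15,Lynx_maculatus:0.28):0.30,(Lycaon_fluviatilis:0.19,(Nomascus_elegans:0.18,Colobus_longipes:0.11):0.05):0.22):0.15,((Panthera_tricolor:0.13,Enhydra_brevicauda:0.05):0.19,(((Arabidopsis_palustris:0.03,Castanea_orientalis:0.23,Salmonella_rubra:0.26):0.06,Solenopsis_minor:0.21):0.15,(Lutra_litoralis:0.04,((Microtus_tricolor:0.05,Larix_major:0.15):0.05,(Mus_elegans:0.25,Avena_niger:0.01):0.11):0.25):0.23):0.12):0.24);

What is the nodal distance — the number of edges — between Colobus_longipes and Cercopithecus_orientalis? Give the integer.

7

The MRCA of Colobus_longipes and Cercopithecus_orientalis is the node subtending ((Oryza_montanus,((Urocyon_brevicauda,Cercopithecus_orientalis),Shigella_occidentalis),Lynx_maculatus),(Lycaon_fluviatilis,(Nomascus_elegans,Colobus_longipes))).
From Colobus_longipes up to that node: 3 branches. From Cercopithecus_orientalis up to the same node: 4 branches. Total: 3 + 4 = 7.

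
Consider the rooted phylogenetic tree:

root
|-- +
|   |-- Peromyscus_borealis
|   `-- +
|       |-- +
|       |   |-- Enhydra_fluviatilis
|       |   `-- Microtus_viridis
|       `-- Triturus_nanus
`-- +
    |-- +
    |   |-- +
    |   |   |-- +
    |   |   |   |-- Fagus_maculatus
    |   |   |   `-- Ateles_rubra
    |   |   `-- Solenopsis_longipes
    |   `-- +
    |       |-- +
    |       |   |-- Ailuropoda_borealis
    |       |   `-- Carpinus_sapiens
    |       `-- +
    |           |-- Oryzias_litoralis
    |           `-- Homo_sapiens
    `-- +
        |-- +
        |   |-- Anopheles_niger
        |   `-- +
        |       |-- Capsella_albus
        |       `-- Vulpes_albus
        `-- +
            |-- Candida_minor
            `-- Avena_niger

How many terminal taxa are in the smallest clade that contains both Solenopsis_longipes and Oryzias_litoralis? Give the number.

7

The MRCA of Solenopsis_longipes and Oryzias_litoralis is the node subtending (((Fagus_maculatus,Ateles_rubra),Solenopsis_longipes),((Ailuropoda_borealis,Carpinus_sapiens),(Oryzias_litoralis,Homo_sapiens))).
That clade contains 7 terminal taxa: Ailuropoda_borealis, Ateles_rubra, Carpinus_sapiens, Fagus_maculatus, Homo_sapiens, Oryzias_litoralis, Solenopsis_longipes.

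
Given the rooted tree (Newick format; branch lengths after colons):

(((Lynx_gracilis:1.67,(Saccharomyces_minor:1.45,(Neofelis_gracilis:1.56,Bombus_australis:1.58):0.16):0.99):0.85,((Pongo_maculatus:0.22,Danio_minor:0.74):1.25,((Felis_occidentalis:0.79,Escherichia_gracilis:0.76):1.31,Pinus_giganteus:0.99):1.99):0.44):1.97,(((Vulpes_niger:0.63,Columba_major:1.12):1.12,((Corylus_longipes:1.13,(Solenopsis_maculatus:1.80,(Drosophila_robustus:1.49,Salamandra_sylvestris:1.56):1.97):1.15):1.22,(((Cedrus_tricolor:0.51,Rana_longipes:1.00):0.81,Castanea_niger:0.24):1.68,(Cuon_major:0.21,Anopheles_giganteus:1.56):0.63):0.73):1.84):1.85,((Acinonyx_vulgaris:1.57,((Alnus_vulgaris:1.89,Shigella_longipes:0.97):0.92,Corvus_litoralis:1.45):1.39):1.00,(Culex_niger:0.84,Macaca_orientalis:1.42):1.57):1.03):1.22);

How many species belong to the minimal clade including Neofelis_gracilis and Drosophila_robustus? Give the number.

The MRCA of Neofelis_gracilis and Drosophila_robustus is the root, so the clade is the entire tree.
That clade contains 26 terminal taxa: Acinonyx_vulgaris, Alnus_vulgaris, Anopheles_giganteus, Bombus_australis, Castanea_niger, Cedrus_tricolor, Columba_major, Corvus_litoralis, Corylus_longipes, Culex_niger, Cuon_major, Danio_minor, Drosophila_robustus, Escherichia_gracilis, Felis_occidentalis, Lynx_gracilis, Macaca_orientalis, Neofelis_gracilis, Pinus_giganteus, Pongo_maculatus, Rana_longipes, Saccharomyces_minor, Salamandra_sylvestris, Shigella_longipes, Solenopsis_maculatus, Vulpes_niger.

26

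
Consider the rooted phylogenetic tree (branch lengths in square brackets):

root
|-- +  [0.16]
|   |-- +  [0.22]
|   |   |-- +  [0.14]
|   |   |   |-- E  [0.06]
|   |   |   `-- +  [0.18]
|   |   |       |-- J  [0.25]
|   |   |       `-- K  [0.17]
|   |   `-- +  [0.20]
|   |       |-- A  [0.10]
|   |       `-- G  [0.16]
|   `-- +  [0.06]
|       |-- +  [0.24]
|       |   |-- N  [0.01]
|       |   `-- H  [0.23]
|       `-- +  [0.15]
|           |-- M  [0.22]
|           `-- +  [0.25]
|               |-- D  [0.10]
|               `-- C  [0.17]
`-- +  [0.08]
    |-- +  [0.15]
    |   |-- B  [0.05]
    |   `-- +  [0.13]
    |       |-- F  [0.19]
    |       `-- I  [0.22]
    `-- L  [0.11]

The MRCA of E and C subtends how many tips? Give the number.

10

The MRCA of E and C is the node subtending (((E,(J,K)),(A,G)),((N,H),(M,(D,C)))).
That clade contains 10 terminal taxa: A, C, D, E, G, H, J, K, M, N.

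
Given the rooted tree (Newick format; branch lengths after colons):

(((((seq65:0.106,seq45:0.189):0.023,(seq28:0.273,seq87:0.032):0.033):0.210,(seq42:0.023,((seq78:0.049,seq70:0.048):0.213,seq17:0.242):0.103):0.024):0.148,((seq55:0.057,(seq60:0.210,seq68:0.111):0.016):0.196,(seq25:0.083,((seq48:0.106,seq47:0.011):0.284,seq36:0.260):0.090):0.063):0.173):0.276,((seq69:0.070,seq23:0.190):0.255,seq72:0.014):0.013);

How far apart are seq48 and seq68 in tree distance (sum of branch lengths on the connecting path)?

0.866

The path runs seq48 → … → MRCA → … → seq68; the MRCA is the node subtending ((seq55,(seq60,seq68)),(seq25,((seq48,seq47),seq36))).
Branch lengths along that path: 0.106 + 0.284 + 0.090 + 0.063 + 0.196 + 0.016 + 0.111 = 0.866.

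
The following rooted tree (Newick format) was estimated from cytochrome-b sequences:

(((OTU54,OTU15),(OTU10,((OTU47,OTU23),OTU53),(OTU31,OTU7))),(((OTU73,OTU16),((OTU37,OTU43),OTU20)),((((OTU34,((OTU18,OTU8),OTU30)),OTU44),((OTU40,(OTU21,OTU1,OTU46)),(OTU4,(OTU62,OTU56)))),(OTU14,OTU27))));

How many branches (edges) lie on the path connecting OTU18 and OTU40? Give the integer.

8

The MRCA of OTU18 and OTU40 is the node subtending (((OTU34,((OTU18,OTU8),OTU30)),OTU44),((OTU40,(OTU21,OTU1,OTU46)),(OTU4,(OTU62,OTU56)))).
From OTU18 up to that node: 5 branches. From OTU40 up to the same node: 3 branches. Total: 5 + 3 = 8.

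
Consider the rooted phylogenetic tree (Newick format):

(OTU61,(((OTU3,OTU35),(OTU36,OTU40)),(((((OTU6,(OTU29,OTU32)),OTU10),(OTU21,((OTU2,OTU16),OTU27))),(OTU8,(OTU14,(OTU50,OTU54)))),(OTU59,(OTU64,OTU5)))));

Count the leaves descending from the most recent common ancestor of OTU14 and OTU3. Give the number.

19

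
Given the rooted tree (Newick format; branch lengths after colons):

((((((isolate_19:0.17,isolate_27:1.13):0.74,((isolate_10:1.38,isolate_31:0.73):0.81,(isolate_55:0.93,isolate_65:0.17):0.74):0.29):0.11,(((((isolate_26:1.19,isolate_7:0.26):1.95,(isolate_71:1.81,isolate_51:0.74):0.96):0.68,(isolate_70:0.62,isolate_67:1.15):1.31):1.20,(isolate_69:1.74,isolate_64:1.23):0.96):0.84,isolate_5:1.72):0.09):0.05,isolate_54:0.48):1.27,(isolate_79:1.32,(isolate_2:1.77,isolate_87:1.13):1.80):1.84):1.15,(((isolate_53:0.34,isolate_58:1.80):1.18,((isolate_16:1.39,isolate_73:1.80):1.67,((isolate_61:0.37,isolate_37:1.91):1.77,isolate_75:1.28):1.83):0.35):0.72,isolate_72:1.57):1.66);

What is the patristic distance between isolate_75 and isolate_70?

12.37

The path runs isolate_75 → … → MRCA → … → isolate_70; the MRCA is the root of the tree.
Branch lengths along that path: 1.28 + 1.83 + 0.35 + 0.72 + 1.66 + 1.15 + 1.27 + 0.05 + 0.09 + 0.84 + 1.20 + 1.31 + 0.62 = 12.37.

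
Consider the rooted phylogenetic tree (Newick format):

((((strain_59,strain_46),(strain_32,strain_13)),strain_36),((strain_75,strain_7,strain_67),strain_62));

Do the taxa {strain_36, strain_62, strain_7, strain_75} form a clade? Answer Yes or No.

No

The MRCA of the listed taxa is the root, so the smallest clade containing them is the whole tree.
That clade also contains strain_13, strain_32, strain_46, strain_59, strain_67, which are not in the proposed group, so the group is not monophyletic.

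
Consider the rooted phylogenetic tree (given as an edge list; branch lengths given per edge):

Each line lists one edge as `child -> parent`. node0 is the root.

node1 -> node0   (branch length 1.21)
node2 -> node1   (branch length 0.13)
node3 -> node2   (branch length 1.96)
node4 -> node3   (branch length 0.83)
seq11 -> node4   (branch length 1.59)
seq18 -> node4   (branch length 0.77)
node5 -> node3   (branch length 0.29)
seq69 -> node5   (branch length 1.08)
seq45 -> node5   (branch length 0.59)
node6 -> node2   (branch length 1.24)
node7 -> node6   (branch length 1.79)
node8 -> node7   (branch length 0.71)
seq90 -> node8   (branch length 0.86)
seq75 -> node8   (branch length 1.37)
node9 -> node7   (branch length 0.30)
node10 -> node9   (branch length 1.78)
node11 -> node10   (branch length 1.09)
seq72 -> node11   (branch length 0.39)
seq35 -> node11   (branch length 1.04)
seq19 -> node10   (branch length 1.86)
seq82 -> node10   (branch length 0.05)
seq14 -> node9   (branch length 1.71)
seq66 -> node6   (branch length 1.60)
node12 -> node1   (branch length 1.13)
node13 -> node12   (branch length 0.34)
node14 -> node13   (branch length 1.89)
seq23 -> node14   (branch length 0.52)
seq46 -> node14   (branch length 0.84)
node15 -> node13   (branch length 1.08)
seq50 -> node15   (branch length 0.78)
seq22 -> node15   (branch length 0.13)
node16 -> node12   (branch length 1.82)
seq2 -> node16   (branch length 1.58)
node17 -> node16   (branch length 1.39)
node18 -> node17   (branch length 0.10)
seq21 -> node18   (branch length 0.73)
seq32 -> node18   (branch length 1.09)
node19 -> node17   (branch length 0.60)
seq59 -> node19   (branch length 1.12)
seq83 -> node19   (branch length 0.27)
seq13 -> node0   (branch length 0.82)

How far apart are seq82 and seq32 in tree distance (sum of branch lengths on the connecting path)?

10.82

The path runs seq82 → … → MRCA → … → seq32; the MRCA is the node subtending ((((seq11,seq18),(seq69,seq45)),(((seq90,seq75),(((seq72,seq35),seq19,seq82),seq14)),seq66)),(((seq23,seq46),(seq50,seq22)),(seq2,((seq21,seq32),(seq59,seq83))))).
Branch lengths along that path: 0.05 + 1.78 + 0.30 + 1.79 + 1.24 + 0.13 + 1.13 + 1.82 + 1.39 + 0.10 + 1.09 = 10.82.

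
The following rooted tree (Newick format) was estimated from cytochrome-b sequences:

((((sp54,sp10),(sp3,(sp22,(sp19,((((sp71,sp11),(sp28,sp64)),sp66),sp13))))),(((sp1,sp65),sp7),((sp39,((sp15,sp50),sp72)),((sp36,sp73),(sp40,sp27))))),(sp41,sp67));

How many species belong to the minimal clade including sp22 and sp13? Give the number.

8

The MRCA of sp22 and sp13 is the node subtending (sp22,(sp19,((((sp71,sp11),(sp28,sp64)),sp66),sp13))).
That clade contains 8 terminal taxa: sp11, sp13, sp19, sp22, sp28, sp64, sp66, sp71.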